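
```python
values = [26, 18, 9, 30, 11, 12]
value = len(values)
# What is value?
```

Trace:
`values = [26, 18, 9, 30, 11, 12]` → values = [26, 18, 9, 30, 11, 12]
`value = len(values)` → value = 6
So value = 6

Answer: 6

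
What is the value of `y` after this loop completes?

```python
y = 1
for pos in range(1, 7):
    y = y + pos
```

Start at 1, add 1 through 6
`y` takes the values: 1 → 2 → 4 → 7 → 11 → 16 → 22

Answer: 22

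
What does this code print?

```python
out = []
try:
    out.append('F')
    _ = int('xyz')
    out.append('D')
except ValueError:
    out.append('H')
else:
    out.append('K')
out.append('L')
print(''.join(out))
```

Execution trace: 'F' (try body) → 'H' (except ValueError) → 'L' (after the try/except). Output: FHL

Answer: FHL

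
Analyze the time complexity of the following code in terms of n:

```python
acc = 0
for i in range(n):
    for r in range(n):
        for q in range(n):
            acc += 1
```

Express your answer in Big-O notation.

Each loop level contributes: n × n × n. Multiplying the contributions gives O(n^3).

Answer: O(n^3)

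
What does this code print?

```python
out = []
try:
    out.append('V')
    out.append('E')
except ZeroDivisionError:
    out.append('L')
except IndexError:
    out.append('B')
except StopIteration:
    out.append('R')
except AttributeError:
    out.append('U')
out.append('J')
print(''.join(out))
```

Execution trace: 'V' (try body) → 'E' (try body, no exception) → 'J' (after the try/except). Output: VEJ

Answer: VEJ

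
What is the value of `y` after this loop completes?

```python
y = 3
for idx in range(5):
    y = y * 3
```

Multiply by 3, 5 times: 3 * 3^5 = 729
`y` takes the values: 3 → 9 → 27 → 81 → 243 → 729

Answer: 729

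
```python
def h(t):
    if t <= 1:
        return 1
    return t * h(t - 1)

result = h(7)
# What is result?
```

h(7) = 7 * 6 * 5 * 4 * 3 * 2 * 1 = 5040

Answer: 5040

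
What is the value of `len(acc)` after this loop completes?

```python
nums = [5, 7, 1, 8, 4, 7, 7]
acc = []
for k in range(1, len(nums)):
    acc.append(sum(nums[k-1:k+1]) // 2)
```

Number of 2-element averages
`acc` takes the values: [] → [6] → [6, 4] → [6, 4, 4] → [6, 4, 4, 6] → [6, 4, 4, 6, 5] → [6, 4, 4, 6, 5, 7]
So `len(acc)` = 6

Answer: 6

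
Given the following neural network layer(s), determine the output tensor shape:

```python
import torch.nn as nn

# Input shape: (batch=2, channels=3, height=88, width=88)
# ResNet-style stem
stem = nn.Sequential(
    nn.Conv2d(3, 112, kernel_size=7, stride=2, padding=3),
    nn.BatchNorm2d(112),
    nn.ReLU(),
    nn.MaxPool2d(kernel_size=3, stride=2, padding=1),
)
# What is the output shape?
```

Input: (2, 3, 88, 88) -> after Conv2d 7x7 stride=2: (2, 112, 44, 44) -> Output: (2, 112, 22, 22)

Answer: (2, 112, 22, 22)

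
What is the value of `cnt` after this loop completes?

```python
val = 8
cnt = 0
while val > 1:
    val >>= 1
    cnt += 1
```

Count right shifts until 1
`cnt` takes the values: 0 → 1 → 2 → 3

Answer: 3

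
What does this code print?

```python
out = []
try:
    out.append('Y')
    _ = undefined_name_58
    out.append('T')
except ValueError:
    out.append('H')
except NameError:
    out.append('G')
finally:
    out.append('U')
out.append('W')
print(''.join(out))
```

Execution trace: 'Y' (try body) → 'G' (except NameError) → 'U' (finally) → 'W' (after the try/except). Output: YGUW

Answer: YGUW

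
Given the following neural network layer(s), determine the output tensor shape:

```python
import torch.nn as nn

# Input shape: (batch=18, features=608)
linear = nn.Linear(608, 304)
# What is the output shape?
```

Input: (18, 608) -> Output: (18, 304)

Answer: (18, 304)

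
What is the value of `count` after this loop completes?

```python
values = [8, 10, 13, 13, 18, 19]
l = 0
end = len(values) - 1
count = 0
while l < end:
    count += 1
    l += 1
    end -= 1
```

Iterations until pointers meet (list length 6)
`count` takes the values: 0 → 1 → 2 → 3

Answer: 3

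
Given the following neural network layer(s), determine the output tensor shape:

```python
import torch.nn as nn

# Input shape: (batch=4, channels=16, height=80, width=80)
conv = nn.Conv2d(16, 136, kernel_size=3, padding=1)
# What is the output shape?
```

Input: (4, 16, 80, 80) -> Output: (4, 136, 80, 80)

Answer: (4, 136, 80, 80)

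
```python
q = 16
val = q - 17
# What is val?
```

Trace:
`q = 16` → q = 16
`val = q - 17` → val = -1
So val = -1

Answer: -1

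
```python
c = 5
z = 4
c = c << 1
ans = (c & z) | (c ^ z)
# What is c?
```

Trace:
`c = 5` → c = 5
`z = 4` → z = 4
`c = c << 1` → c = 10
`ans = (c & z) | (c ^ z)` → ans = 14
So c = 10

Answer: 10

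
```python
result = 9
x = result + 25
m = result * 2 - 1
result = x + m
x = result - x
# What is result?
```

Trace:
`result = 9` → result = 9
`x = result + 25` → x = 34
`m = result * 2 - 1` → m = 17
`result = x + m` → result = 51
`x = result - x` → x = 17
So result = 51

Answer: 51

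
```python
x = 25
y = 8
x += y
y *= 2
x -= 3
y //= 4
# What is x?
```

Trace:
`x = 25` → x = 25
`y = 8` → y = 8
`x += y` → x = 33
`y *= 2` → y = 16
`x -= 3` → x = 30
`y //= 4` → y = 4
So x = 30

Answer: 30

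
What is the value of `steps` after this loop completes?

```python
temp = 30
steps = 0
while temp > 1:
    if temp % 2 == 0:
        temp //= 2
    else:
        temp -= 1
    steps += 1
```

Steps to reduce 30 to 1
`steps` takes the values: 0 → 1 → 2 → 3 → 4 → 5 → 6 → 7

Answer: 7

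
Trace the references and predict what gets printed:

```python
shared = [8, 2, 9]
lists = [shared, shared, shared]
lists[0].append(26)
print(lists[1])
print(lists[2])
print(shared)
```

Key concept: list of same reference.
Step by step:
`shared = [8, 2, 9]` → shared = [8, 2, 9]
`lists = [shared, shared, shared]` → lists = [[8, 2, 9], [8, 2, 9], [8, 2, 9]]
`lists[0].append(26)` → shared = [8, 2, 9, 26]; lists = [[8, 2, 9, 26], [8, 2, 9, 26], [8, 2, 9, 26]]
`print(lists[1])` → prints [8, 2, 9, 26]
`print(lists[2])` → prints [8, 2, 9, 26]
`print(shared)` → prints [8, 2, 9, 26]

Answer:
[8, 2, 9, 26]
[8, 2, 9, 26]
[8, 2, 9, 26]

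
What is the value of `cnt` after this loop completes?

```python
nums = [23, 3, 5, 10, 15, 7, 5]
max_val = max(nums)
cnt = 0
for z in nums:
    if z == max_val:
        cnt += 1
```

Count of max value 23 in [23, 3, 5, 10, 15, 7, 5]
`cnt` takes the values: 0 → 1

Answer: 1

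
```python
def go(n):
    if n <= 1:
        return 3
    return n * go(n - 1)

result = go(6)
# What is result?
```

go(6) = 6 * 5 * 4 * 3 * 2 * 3 = 2160

Answer: 2160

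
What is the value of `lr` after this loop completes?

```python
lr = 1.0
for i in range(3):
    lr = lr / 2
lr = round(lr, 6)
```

Halving LR 3 times: 1 / 2^3
`lr` takes the values: 1.0 → 0.5 → 0.25 → 0.125

Answer: 0.125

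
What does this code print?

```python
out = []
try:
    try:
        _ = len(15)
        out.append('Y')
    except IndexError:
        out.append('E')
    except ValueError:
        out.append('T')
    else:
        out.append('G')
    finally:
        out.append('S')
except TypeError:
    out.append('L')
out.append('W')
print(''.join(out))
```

Execution trace: 'S' (finally) → 'L' (outer except TypeError) → 'W' (after the try/except). Output: SLW

Answer: SLW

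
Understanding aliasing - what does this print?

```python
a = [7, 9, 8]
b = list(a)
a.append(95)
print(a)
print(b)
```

Key concept: list() constructor creates copy.
Step by step:
`a = [7, 9, 8]` → a = [7, 9, 8]
`b = list(a)` → b = [7, 9, 8]
`a.append(95)` → a = [7, 9, 8, 95]
`print(a)` → prints [7, 9, 8, 95]
`print(b)` → prints [7, 9, 8]

Answer:
[7, 9, 8, 95]
[7, 9, 8]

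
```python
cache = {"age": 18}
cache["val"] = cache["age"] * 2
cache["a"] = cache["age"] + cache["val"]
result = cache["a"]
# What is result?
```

Trace:
`cache = {"age": 18}` → cache = {'age': 18}
`cache["val"] = cache["age"] * 2` → cache = {'age': 18, 'val': 36}
`cache["a"] = cache["age"] + cache["val"]` → cache = {'age': 18, 'val': 36, 'a': 54}
`result = cache["a"]` → result = 54
So result = 54

Answer: 54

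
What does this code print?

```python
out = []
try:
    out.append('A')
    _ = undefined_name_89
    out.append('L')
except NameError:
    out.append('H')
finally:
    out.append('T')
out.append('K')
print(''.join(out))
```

Execution trace: 'A' (try body) → 'H' (except NameError) → 'T' (finally) → 'K' (after the try/except). Output: AHTK

Answer: AHTK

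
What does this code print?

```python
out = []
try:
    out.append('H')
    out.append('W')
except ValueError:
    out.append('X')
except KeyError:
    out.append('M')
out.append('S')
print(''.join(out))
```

Execution trace: 'H' (try body) → 'W' (try body, no exception) → 'S' (after the try/except). Output: HWS

Answer: HWS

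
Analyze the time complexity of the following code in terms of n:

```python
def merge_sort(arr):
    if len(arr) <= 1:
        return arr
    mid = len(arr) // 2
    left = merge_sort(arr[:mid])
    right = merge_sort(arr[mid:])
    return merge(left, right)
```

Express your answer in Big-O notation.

This is Merge sort. Time complexity: O(n log n).

Answer: O(n log n)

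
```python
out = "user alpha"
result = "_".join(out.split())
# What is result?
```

Trace:
`out = "user alpha"` → out = 'user alpha'
`result = "_".join(out.split())` → result = 'user_alpha'
So result = 'user_alpha'

Answer: 'user_alpha'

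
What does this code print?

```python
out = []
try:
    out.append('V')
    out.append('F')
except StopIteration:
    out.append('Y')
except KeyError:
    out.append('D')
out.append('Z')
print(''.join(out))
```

Execution trace: 'V' (try body) → 'F' (try body, no exception) → 'Z' (after the try/except). Output: VFZ

Answer: VFZ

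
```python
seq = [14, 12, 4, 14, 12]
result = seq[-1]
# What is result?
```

Trace:
`seq = [14, 12, 4, 14, 12]` → seq = [14, 12, 4, 14, 12]
`result = seq[-1]` → result = 12
So result = 12

Answer: 12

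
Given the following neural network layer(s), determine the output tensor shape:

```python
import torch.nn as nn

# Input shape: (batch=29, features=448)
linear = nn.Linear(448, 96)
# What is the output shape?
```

Input: (29, 448) -> Output: (29, 96)

Answer: (29, 96)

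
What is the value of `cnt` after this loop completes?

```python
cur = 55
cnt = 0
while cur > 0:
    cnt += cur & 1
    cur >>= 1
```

Count set bits in 55 (binary: 0b110111)
`cnt` takes the values: 0 → 1 → 2 → 3 → 4 → 5

Answer: 5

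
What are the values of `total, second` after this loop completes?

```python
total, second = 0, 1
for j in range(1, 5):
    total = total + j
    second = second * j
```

Sum and factorial of 1 to 4
`total, second` takes the values: (0, 1) → (1, 1) → (3, 1) → (3, 2) → (6, 2) → (6, 6) → (10, 6) → (10, 24)

Answer: 10, 24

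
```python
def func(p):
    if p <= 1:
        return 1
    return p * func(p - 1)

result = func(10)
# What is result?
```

func(10) = 10 * 9 * 8 * 7 * 6 * 5 * 4 * 3 * 2 * 1 = 3628800

Answer: 3628800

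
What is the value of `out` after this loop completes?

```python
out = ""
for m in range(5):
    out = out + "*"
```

Repeat '*' 5 times
`out` takes the values: "" → "*" → "**" → "***" → "****" → "*****"

Answer: "*****"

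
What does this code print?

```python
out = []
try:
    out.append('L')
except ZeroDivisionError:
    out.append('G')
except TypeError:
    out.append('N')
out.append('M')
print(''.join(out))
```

Execution trace: 'L' (try body, no exception) → 'M' (after the try/except). Output: LM

Answer: LM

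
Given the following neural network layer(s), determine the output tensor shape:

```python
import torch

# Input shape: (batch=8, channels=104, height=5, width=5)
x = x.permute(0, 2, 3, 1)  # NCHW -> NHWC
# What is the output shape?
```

Input: (8, 104, 5, 5) -> Output: (8, 5, 5, 104)

Answer: (8, 5, 5, 104)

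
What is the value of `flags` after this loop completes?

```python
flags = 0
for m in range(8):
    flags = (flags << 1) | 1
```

Build 8 consecutive 1-bits: 0b11111111
`flags` takes the values: 0 → 1 → 3 → 7 → 15 → 31 → 63 → 127 → 255

Answer: 255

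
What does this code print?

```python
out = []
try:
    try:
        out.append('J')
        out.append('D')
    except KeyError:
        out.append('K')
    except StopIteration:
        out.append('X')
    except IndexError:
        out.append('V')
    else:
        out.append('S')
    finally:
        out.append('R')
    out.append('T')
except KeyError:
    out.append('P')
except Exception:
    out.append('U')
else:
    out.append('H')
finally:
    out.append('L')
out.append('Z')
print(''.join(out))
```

Execution trace: 'J' (inner try body) → 'D' (inner try body, no exception) → 'S' (inner else) → 'R' (inner finally) → 'T' (try body, no exception) → 'H' (else) → 'L' (finally) → 'Z' (after the try/except). Output: JDSRTHLZ

Answer: JDSRTHLZ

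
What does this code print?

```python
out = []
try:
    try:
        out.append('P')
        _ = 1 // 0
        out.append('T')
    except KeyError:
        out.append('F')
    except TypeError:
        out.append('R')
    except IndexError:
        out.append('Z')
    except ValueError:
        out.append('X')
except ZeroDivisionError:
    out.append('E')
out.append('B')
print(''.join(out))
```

Execution trace: 'P' (try body) → 'E' (outer except ZeroDivisionError) → 'B' (after the try/except). Output: PEB

Answer: PEB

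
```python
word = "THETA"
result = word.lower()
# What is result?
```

Trace:
`word = "THETA"` → word = 'THETA'
`result = word.lower()` → result = 'theta'
So result = 'theta'

Answer: 'theta'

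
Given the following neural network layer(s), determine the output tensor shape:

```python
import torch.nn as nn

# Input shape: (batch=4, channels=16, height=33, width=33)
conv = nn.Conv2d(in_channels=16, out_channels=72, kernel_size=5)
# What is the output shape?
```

Input: (4, 16, 33, 33) -> Output: (4, 72, 29, 29)

Answer: (4, 72, 29, 29)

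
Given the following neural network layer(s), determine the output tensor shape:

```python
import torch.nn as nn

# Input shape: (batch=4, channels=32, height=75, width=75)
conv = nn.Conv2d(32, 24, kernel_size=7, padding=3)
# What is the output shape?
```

Input: (4, 32, 75, 75) -> Output: (4, 24, 75, 75)

Answer: (4, 24, 75, 75)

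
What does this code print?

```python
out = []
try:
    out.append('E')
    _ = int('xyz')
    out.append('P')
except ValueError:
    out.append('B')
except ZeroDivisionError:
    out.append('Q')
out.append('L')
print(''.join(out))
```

Execution trace: 'E' (try body) → 'B' (except ValueError) → 'L' (after the try/except). Output: EBL

Answer: EBL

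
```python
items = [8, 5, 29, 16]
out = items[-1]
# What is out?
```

Trace:
`items = [8, 5, 29, 16]` → items = [8, 5, 29, 16]
`out = items[-1]` → out = 16
So out = 16

Answer: 16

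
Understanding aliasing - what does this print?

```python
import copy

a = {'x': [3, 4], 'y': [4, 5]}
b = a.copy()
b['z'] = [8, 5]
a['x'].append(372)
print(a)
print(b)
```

Key concept: shallow copy of dict with mutable values.
Step by step:
`a = {'x': [3, 4], 'y': [4, 5]}` → a = {'x': [3, 4], 'y': [4, 5]}
`b = a.copy()` → b = {'x': [3, 4], 'y': [4, 5]}
`b['z'] = [8, 5]` → b = {'x': [3, 4], 'y': [4, 5], 'z': [8, 5]}
`a['x'].append(372)` → a = {'x': [3, 4, 372], 'y': [4, 5]}; b = {'x': [3, 4, 372], 'y': [4, 5], 'z': [8, 5]}
`print(a)` → prints {'x': [3, 4, 372], 'y': [4, 5]}
`print(b)` → prints {'x': [3, 4, 372], 'y': [4, 5], 'z': [8, 5]}

Answer:
{'x': [3, 4, 372], 'y': [4, 5]}
{'x': [3, 4, 372], 'y': [4, 5], 'z': [8, 5]}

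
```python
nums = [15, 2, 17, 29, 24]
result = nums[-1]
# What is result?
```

Trace:
`nums = [15, 2, 17, 29, 24]` → nums = [15, 2, 17, 29, 24]
`result = nums[-1]` → result = 24
So result = 24

Answer: 24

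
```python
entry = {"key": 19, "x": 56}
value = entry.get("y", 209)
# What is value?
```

Trace:
`entry = {"key": 19, "x": 56}` → entry = {'key': 19, 'x': 56}
`value = entry.get("y", 209)` → value = 209
So value = 209

Answer: 209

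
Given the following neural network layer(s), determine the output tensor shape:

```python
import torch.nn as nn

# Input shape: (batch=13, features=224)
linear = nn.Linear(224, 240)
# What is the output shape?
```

Input: (13, 224) -> Output: (13, 240)

Answer: (13, 240)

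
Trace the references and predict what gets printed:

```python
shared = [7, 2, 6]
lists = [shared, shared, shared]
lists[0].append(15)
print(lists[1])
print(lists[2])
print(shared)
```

Key concept: list of same reference.
Step by step:
`shared = [7, 2, 6]` → shared = [7, 2, 6]
`lists = [shared, shared, shared]` → lists = [[7, 2, 6], [7, 2, 6], [7, 2, 6]]
`lists[0].append(15)` → shared = [7, 2, 6, 15]; lists = [[7, 2, 6, 15], [7, 2, 6, 15], [7, 2, 6, 15]]
`print(lists[1])` → prints [7, 2, 6, 15]
`print(lists[2])` → prints [7, 2, 6, 15]
`print(shared)` → prints [7, 2, 6, 15]

Answer:
[7, 2, 6, 15]
[7, 2, 6, 15]
[7, 2, 6, 15]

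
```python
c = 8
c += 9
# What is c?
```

Trace:
`c = 8` → c = 8
`c += 9` → c = 17
So c = 17

Answer: 17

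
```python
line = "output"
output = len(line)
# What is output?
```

Trace:
`line = "output"` → line = 'output'
`output = len(line)` → output = 6
So output = 6

Answer: 6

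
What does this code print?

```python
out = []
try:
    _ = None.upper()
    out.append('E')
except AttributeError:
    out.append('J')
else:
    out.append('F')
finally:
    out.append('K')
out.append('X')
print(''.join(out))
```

Execution trace: 'J' (except AttributeError) → 'K' (finally) → 'X' (after the try/except). Output: JKX

Answer: JKX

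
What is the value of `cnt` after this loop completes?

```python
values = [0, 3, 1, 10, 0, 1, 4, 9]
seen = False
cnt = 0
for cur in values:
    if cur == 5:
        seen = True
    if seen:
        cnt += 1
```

Count elements after first 5 in [0, 3, 1, 10, 0, 1, 4, 9]
`cnt` takes the values: 0

Answer: 0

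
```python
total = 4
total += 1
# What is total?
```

Trace:
`total = 4` → total = 4
`total += 1` → total = 5
So total = 5

Answer: 5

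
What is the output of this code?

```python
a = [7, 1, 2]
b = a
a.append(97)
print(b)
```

Key concept: basic list aliasing.
Step by step:
`a = [7, 1, 2]` → a = [7, 1, 2]
`b = a` → b = [7, 1, 2] (same object as a)
`a.append(97)` → a = [7, 1, 2, 97] (same object as b); b = [7, 1, 2, 97] (same object as a)
`print(b)` → prints [7, 1, 2, 97]

Answer: [7, 1, 2, 97]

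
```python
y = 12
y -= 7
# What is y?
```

Trace:
`y = 12` → y = 12
`y -= 7` → y = 5
So y = 5

Answer: 5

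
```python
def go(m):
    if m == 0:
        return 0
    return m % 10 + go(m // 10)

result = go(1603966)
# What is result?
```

Sum of digits of 1603966: 6 + 6 + 9 + 3 + 0 + 6 + 1 = 31

Answer: 31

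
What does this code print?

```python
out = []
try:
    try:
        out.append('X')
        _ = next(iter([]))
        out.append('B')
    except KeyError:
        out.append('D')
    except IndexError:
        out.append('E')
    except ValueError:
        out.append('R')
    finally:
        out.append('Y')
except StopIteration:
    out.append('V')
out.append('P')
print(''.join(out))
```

Execution trace: 'X' (try body) → 'Y' (finally) → 'V' (outer except StopIteration) → 'P' (after the try/except). Output: XYVP

Answer: XYVP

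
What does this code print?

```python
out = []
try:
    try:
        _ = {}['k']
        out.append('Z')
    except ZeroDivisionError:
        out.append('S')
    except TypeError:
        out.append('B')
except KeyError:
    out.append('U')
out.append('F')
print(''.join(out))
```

Execution trace: 'U' (outer except KeyError) → 'F' (after the try/except). Output: UF

Answer: UF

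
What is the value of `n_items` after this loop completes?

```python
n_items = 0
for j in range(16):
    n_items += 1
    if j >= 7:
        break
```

Loop breaks when j reaches 7, n_items is 8
`n_items` takes the values: 0 → 1 → 2 → 3 → 4 → 5 → 6 → 7 → 8

Answer: 8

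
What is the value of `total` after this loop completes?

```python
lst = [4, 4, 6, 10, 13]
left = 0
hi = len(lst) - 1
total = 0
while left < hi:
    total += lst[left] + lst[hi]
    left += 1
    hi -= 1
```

Sum of pairs from ends
`total` takes the values: 0 → 17 → 31

Answer: 31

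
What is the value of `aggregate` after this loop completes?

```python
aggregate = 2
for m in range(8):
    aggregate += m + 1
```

Start at 2, add 1 to 8 = 38
`aggregate` takes the values: 2 → 3 → 5 → 8 → 12 → 17 → 23 → 30 → 38

Answer: 38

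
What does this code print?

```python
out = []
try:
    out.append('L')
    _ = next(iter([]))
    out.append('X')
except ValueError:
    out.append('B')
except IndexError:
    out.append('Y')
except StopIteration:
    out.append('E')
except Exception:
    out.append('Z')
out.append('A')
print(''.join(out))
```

Execution trace: 'L' (try body) → 'E' (except StopIteration) → 'A' (after the try/except). Output: LEA

Answer: LEA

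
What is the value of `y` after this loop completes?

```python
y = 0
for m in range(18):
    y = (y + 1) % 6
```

Increment mod 6, 18 times = 0
`y` takes the values: 0 → 1 → 2 → 3 → 4 → 5 → 0 → 1 → 2 → 3 → 4 → 5 → 0 → 1 → 2 → 3 → 4 → 5 → 0

Answer: 0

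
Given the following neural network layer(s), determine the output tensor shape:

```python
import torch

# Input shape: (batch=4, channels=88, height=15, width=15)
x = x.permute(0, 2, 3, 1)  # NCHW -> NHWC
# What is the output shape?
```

Input: (4, 88, 15, 15) -> Output: (4, 15, 15, 88)

Answer: (4, 15, 15, 88)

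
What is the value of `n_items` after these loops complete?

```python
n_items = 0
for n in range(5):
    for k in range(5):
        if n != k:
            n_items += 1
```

5² - 5 (exclude diagonal)
`n_items` takes the values: 0 → 1 → 2 → 3 → 4 → 5 → 6 → 7 → 8 → 9 → 10 → 11 → 12 → 13 → 14 → 15 → 16 → 17 → 18 → 19 → 20

Answer: 20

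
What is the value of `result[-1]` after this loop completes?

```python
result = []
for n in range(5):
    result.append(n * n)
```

Last element of squares 0 to 4
`result` takes the values: [] → [0] → [0, 1] → [0, 1, 4] → [0, 1, 4, 9] → [0, 1, 4, 9, 16]
So `result[-1]` = 16

Answer: 16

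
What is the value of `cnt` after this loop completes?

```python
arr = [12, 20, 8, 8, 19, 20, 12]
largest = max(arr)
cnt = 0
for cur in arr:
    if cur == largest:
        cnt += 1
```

Count of max value 20 in [12, 20, 8, 8, 19, 20, 12]
`cnt` takes the values: 0 → 1 → 2

Answer: 2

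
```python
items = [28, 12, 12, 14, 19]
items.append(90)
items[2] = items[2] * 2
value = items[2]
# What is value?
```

Trace:
`items = [28, 12, 12, 14, 19]` → items = [28, 12, 12, 14, 19]
`items.append(90)` → items = [28, 12, 12, 14, 19, 90]
`items[2] = items[2] * 2` → items = [28, 12, 24, 14, 19, 90]
`value = items[2]` → value = 24
So value = 24

Answer: 24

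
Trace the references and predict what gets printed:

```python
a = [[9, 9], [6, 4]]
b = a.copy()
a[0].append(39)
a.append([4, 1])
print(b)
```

Key concept: shallow copy with nested lists.
Step by step:
`a = [[9, 9], [6, 4]]` → a = [[9, 9], [6, 4]]
`b = a.copy()` → b = [[9, 9], [6, 4]]
`a[0].append(39)` → a = [[9, 9, 39], [6, 4]]; b = [[9, 9, 39], [6, 4]]
`a.append([4, 1])` → a = [[9, 9, 39], [6, 4], [4, 1]]
`print(b)` → prints [[9, 9, 39], [6, 4]]

Answer: [[9, 9, 39], [6, 4]]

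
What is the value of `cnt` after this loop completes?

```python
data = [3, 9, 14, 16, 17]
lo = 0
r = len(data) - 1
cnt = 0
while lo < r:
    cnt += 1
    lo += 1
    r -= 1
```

Iterations until pointers meet (list length 5)
`cnt` takes the values: 0 → 1 → 2

Answer: 2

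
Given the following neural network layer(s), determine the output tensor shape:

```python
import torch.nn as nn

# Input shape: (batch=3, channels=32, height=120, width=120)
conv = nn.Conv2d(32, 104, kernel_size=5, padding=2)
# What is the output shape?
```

Input: (3, 32, 120, 120) -> Output: (3, 104, 120, 120)

Answer: (3, 104, 120, 120)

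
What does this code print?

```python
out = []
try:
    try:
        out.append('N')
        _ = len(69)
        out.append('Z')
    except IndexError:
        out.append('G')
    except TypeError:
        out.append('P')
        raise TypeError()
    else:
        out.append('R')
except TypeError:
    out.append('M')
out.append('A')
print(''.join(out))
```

Execution trace: 'N' (try body) → 'P' (except TypeError) → 'M' (outer except TypeError) → 'A' (after the try/except). Output: NPMA

Answer: NPMA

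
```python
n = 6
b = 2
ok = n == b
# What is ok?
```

Trace:
`n = 6` → n = 6
`b = 2` → b = 2
`ok = n == b` → ok = False
So ok = False

Answer: False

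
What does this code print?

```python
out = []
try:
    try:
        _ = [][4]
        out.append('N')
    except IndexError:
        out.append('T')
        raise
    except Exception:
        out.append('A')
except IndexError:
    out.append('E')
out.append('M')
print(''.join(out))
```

Execution trace: 'T' (inner except IndexError) → 'E' (outer except IndexError) → 'M' (after the try/except). Output: TEM

Answer: TEM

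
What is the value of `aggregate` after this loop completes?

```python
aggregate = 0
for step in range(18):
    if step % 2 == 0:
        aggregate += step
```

Sum of even numbers 0 to 17
`aggregate` takes the values: 0 → 2 → 6 → 12 → 20 → 30 → 42 → 56 → 72

Answer: 72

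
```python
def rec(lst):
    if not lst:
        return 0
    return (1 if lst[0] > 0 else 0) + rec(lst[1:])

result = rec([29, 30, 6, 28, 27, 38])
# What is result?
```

Count of positive elements in [29, 30, 6, 28, 27, 38] = 6

Answer: 6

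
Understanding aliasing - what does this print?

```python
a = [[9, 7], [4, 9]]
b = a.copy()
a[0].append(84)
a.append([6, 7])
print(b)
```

Key concept: shallow copy with nested lists.
Step by step:
`a = [[9, 7], [4, 9]]` → a = [[9, 7], [4, 9]]
`b = a.copy()` → b = [[9, 7], [4, 9]]
`a[0].append(84)` → a = [[9, 7, 84], [4, 9]]; b = [[9, 7, 84], [4, 9]]
`a.append([6, 7])` → a = [[9, 7, 84], [4, 9], [6, 7]]
`print(b)` → prints [[9, 7, 84], [4, 9]]

Answer: [[9, 7, 84], [4, 9]]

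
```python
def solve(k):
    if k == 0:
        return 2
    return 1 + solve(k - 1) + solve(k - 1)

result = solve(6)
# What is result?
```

solve(k) = 1 + 2·solve(k-1), solve(0)=2. Closed form: (2+1)·2^6 - 1 = 191.

Answer: 191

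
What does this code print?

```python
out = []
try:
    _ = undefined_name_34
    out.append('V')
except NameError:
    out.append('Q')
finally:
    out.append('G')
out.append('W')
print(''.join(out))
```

Execution trace: 'Q' (except NameError) → 'G' (finally) → 'W' (after the try/except). Output: QGW

Answer: QGW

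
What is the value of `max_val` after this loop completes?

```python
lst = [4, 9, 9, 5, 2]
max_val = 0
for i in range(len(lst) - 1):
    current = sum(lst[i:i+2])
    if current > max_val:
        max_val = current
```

Max sum of 2-element window in [4, 9, 9, 5, 2]
`max_val` takes the values: 0 → 13 → 18

Answer: 18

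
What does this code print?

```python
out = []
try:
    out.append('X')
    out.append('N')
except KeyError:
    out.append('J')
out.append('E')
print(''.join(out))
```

Execution trace: 'X' (try body) → 'N' (try body, no exception) → 'E' (after the try/except). Output: XNE

Answer: XNE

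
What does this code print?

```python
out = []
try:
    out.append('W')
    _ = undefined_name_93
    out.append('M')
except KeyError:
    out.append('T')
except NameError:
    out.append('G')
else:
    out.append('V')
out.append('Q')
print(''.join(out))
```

Execution trace: 'W' (try body) → 'G' (except NameError) → 'Q' (after the try/except). Output: WGQ

Answer: WGQ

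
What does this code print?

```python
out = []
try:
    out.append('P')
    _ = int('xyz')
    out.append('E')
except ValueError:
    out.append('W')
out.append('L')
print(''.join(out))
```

Execution trace: 'P' (try body) → 'W' (except ValueError) → 'L' (after the try/except). Output: PWL

Answer: PWL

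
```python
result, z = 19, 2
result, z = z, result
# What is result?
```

Trace:
`result, z = 19, 2` → result = 19; z = 2
`result, z = z, result` → result = 2; z = 19
So result = 2

Answer: 2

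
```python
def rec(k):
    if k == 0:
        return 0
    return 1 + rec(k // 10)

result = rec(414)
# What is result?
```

Count of digits of 414: 3

Answer: 3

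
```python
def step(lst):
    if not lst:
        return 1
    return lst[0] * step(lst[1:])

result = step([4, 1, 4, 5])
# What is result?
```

Product over [4, 1, 4, 5] = 4 * 1 * 4 * 5 = 80

Answer: 80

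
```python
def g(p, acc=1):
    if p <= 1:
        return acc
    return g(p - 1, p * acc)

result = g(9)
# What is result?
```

Accumulator trace (n, acc): (9, 1) -> (8, 9) -> (7, 72) -> (6, 504) -> (5, 3024) -> (4, 15120) -> (3, 60480) -> (2, 181440) -> (1, 362880) -> return 362880

Answer: 362880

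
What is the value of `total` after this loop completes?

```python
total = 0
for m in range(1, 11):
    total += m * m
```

Sum of squares 1² to 10² = 385
`total` takes the values: 0 → 1 → 5 → 14 → 30 → 55 → 91 → 140 → 204 → 285 → 385

Answer: 385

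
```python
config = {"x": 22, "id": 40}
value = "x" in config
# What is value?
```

Trace:
`config = {"x": 22, "id": 40}` → config = {'x': 22, 'id': 40}
`value = "x" in config` → value = True
So value = True

Answer: True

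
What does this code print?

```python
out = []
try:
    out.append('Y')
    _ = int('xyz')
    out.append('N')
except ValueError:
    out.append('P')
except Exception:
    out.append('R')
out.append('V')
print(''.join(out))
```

Execution trace: 'Y' (try body) → 'P' (except ValueError) → 'V' (after the try/except). Output: YPV

Answer: YPV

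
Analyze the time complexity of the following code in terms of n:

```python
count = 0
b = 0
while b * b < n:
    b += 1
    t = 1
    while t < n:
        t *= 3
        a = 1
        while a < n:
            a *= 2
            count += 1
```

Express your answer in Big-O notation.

Each loop level contributes: √n × log n × log n. Multiplying the contributions gives O(√n log² n).

Answer: O(√n log² n)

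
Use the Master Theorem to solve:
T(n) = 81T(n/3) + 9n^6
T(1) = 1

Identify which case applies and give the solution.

a=81, b=3, f(n)=9n^6. log_3(81) = 4. Since c=6 > 4 and the regularity condition holds (81(n/3)^6 = (81/3^6)n^6 with 81/3^6 < 1), Case 3 applies: T(n) = Θ(f(n)) = O(n^6).

Answer: O(n^6) - Case 3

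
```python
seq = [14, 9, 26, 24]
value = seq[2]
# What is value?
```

Trace:
`seq = [14, 9, 26, 24]` → seq = [14, 9, 26, 24]
`value = seq[2]` → value = 26
So value = 26

Answer: 26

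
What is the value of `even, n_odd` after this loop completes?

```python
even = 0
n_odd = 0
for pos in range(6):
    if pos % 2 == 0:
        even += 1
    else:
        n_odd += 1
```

Count evens and odds in range(6)
`even, n_odd` takes the values: (0, 0) → (1, 0) → (1, 1) → (2, 1) → (2, 2) → (3, 2) → (3, 3)

Answer: 3, 3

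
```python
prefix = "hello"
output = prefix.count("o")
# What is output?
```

Trace:
`prefix = "hello"` → prefix = 'hello'
`output = prefix.count("o")` → output = 1
So output = 1

Answer: 1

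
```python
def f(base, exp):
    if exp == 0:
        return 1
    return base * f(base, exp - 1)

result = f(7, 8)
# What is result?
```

f(7, 8) = 7 * 7 * 7 * 7 * 7 * 7 * 7 * 7 = 5764801

Answer: 5764801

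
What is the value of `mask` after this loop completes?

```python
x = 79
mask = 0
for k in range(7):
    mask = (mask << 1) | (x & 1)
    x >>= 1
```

Reverse lowest 7 bits of 79
`mask` takes the values: 0 → 1 → 3 → 7 → 15 → 30 → 60 → 121

Answer: 121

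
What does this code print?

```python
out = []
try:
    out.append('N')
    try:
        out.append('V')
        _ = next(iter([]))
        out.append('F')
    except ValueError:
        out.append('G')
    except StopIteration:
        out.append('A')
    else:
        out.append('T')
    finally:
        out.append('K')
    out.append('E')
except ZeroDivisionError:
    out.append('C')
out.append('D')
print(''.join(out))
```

Execution trace: 'N' (try body) → 'V' (inner try body) → 'A' (inner except StopIteration) → 'K' (inner finally) → 'E' (try body, no exception) → 'D' (after the try/except). Output: NVAKED

Answer: NVAKED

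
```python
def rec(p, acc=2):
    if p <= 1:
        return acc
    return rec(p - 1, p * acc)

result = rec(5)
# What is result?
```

Accumulator trace (n, acc): (5, 2) -> (4, 10) -> (3, 40) -> (2, 120) -> (1, 240) -> return 240

Answer: 240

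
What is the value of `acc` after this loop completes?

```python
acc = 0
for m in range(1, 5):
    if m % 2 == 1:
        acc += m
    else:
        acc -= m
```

Add odd, subtract even
`acc` takes the values: 0 → 1 → -1 → 2 → -2

Answer: -2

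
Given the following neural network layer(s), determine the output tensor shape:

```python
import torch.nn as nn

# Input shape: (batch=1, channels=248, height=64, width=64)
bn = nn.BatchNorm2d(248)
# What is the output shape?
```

Input: (1, 248, 64, 64) -> Output: (1, 248, 64, 64)

Answer: (1, 248, 64, 64)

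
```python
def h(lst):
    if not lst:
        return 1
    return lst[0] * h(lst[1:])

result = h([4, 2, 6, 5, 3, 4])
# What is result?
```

Product over [4, 2, 6, 5, 3, 4] = 4 * 2 * 6 * 5 * 3 * 4 = 2880

Answer: 2880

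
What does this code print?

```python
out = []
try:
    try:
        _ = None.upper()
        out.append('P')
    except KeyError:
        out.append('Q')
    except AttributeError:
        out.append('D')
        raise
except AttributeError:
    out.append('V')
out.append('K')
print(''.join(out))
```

Execution trace: 'D' (inner except AttributeError) → 'V' (outer except AttributeError) → 'K' (after the try/except). Output: DVK

Answer: DVK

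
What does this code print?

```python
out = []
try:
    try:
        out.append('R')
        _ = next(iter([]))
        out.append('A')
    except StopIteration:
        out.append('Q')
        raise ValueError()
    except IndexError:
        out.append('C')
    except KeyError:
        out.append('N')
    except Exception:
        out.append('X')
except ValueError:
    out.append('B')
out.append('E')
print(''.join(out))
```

Execution trace: 'R' (try body) → 'Q' (except StopIteration) → 'B' (outer except ValueError) → 'E' (after the try/except). Output: RQBE

Answer: RQBE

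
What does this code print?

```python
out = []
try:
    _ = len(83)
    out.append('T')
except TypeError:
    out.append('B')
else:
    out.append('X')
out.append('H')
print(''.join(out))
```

Execution trace: 'B' (except TypeError) → 'H' (after the try/except). Output: BH

Answer: BH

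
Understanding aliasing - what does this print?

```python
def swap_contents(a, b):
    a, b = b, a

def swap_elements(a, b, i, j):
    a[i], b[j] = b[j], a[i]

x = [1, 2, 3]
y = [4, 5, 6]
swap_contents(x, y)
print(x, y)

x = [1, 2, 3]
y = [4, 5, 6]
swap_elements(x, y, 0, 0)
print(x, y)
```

Key concept: parameter rebinding vs mutation.
Step by step:
`x = [1, 2, 3]` → x = [1, 2, 3]
`y = [4, 5, 6]` → y = [4, 5, 6]
`swap_contents(x, y)` → no visible change to tracked variables
`print(x, y)` → prints [1, 2, 3] [4, 5, 6]
`x = [1, 2, 3]` → x = [1, 2, 3]
`y = [4, 5, 6]` → y = [4, 5, 6]
`swap_elements(x, y, 0, 0)` → x = [4, 2, 3]; y = [1, 5, 6]
`print(x, y)` → prints [4, 2, 3] [1, 5, 6]

Answer:
[1, 2, 3] [4, 5, 6]
[4, 2, 3] [1, 5, 6]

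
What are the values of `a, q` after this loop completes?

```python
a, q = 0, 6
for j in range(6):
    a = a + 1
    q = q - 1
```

a goes 0→6, q goes 6→0
`a, q` takes the values: (0, 6) → (1, 6) → (1, 5) → (2, 5) → (2, 4) → (3, 4) → (3, 3) → (4, 3) → (4, 2) → (5, 2) → (5, 1) → (6, 1) → (6, 0)

Answer: 6, 0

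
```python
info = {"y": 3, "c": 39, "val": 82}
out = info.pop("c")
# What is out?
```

Trace:
`info = {"y": 3, "c": 39, "val": 82}` → info = {'y': 3, 'c': 39, 'val': 82}
`out = info.pop("c")` → info = {'y': 3, 'val': 82}; out = 39
So out = 39

Answer: 39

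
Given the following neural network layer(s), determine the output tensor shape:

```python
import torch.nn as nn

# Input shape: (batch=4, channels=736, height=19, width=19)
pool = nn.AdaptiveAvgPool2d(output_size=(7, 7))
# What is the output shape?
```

Input: (4, 736, 19, 19) -> Output: (4, 736, 7, 7)

Answer: (4, 736, 7, 7)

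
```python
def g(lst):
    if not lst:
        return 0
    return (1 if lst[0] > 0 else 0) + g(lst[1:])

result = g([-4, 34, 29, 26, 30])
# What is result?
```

Count of positive elements in [-4, 34, 29, 26, 30] = 4

Answer: 4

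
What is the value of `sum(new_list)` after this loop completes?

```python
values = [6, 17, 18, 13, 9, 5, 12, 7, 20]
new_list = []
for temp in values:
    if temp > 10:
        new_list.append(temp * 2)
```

Sum of doubled values > 10
`new_list` takes the values: [] → [34] → [34, 36] → [34, 36, 26] → [34, 36, 26, 24] → [34, 36, 26, 24, 40]
So `sum(new_list)` = 160

Answer: 160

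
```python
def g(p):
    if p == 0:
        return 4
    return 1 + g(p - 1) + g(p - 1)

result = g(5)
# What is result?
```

g(p) = 1 + 2·g(p-1), g(0)=4. Closed form: (4+1)·2^5 - 1 = 159.

Answer: 159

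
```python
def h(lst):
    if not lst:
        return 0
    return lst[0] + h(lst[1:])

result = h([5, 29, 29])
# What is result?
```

5 + 29 + 29 + 0 = 63

Answer: 63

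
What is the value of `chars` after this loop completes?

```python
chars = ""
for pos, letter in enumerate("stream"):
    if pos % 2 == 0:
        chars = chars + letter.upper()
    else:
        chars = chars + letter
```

Uppercase even positions in 'stream'
`chars` takes the values: "" → "S" → "St" → "StR" → "StRe" → "StReA" → "StReAm"

Answer: "StReAm"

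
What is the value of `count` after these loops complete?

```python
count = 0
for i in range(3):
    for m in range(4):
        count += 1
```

3 * 4 = 12
`count` takes the values: 0 → 1 → 2 → 3 → 4 → 5 → 6 → 7 → 8 → 9 → 10 → 11 → 12

Answer: 12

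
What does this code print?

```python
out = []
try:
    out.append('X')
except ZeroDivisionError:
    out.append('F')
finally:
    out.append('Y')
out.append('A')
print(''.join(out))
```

Execution trace: 'X' (try body, no exception) → 'Y' (finally) → 'A' (after the try/except). Output: XYA

Answer: XYA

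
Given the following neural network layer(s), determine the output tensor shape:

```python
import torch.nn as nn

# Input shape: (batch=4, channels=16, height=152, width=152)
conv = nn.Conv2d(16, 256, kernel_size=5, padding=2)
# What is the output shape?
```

Input: (4, 16, 152, 152) -> Output: (4, 256, 152, 152)

Answer: (4, 256, 152, 152)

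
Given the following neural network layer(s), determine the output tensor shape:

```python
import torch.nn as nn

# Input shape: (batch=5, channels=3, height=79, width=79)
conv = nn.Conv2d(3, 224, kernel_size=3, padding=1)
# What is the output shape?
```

Input: (5, 3, 79, 79) -> Output: (5, 224, 79, 79)

Answer: (5, 224, 79, 79)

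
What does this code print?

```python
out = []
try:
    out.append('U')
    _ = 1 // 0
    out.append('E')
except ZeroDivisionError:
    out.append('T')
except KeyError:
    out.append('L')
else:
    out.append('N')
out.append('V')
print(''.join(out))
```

Execution trace: 'U' (try body) → 'T' (except ZeroDivisionError) → 'V' (after the try/except). Output: UTV

Answer: UTV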